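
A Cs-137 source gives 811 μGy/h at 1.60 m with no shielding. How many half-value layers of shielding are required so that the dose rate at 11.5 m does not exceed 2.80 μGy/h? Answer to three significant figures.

At 11.5 m, distance alone gives 811 × (1.60/11.5)² = 811 × 0.01936 = 15.70 μGy/h.
Further attenuation needed: 15.70/2.80 = 5.607.
n = log₂(5.607) = 2.487 half-value layers.

2.49 half-value layers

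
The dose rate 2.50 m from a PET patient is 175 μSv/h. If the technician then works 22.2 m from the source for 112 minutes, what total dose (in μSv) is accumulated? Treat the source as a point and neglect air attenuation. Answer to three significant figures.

4.14 μSv

By the inverse-square law, rate at 22.2 m:
(2.50/22.2)² = 0.01268, so 175 × 0.01268 = 2.219 μSv/h.
Dose = rate × time = 2.219 μSv/h × 1.867 h = 4.143 μSv.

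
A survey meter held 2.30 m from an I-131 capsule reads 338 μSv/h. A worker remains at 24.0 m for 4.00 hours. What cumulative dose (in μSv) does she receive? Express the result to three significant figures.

12.4 μSv

Intensity scales as (d₁/d₂)², so rate at 24.0 m:
(2.30/24.0)² = 0.009184, so 338 × 0.009184 = 3.104 μSv/h.
Dose = rate × time = 3.104 μSv/h × 4.000 h = 12.42 μSv.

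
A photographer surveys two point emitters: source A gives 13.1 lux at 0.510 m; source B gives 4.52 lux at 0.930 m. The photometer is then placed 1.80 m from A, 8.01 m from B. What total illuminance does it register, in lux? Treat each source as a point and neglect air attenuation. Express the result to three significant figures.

1.11 lux

Each source contributes Iᵢ·(dᵢ/rᵢ)²; contributions add.
A: 13.1 × (0.510/1.80)² = 1.052 lux
B: 4.52 × (0.930/8.01)² = 0.06093 lux
Total = 1.052 + 0.06093 = 1.113 lux.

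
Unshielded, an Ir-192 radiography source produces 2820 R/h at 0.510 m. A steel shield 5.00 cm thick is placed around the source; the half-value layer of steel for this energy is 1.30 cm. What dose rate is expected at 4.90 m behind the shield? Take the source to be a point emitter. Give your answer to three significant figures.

Distance alone: 2820 × (0.510/4.90)² = 2820 × 0.01083 = 30.54 R/h.
Shield: 5.00/1.30 = 3.846 half-value layers → attenuation 2^(−3.846) = 0.06954.
Combined: 30.54 × 0.06954 = 2.124 R/h.

2.12 R/h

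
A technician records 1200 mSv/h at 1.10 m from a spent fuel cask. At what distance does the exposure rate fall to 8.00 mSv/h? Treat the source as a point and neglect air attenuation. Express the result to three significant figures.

Intensity scales as (d₁/d₂)², so d₂ = d₁·√(I₁/I₂).
I₁/I₂ = 1200/8.00 = 150.0, so d₂ = 1.10 × √150.0 = 13.47 m.

13.5 m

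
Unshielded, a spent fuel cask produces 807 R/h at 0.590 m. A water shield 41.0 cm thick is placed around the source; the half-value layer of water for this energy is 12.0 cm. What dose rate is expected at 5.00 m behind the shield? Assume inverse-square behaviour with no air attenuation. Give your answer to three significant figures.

Distance alone: (0.590/5.00)² = 0.01392, so 807 × 0.01392 = 11.23 R/h.
Shield: 41.0/12.0 = 3.417 half-value layers → attenuation 2^(−3.417) = 0.09362.
Combined: 11.23 × 0.09362 = 1.051 R/h.

1.05 R/h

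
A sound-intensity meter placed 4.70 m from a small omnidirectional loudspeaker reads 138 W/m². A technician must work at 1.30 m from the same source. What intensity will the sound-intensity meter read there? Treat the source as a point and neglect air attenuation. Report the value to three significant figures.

1800 W/m²

Applying the 1/r² law, scaling from 4.70 m to 1.30 m:
138 × (4.70/1.30)² = 138 × 13.07 = 1804 W/m².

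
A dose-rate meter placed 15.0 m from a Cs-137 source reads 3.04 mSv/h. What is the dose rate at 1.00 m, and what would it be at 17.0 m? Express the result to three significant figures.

684 mSv/h; 2.37 mSv/h

Using I₁d₁² = I₂d₂²,
At 1.00 m: (15.0/1.00)² = 225.0, so 3.04 × 225.0 = 684.0 mSv/h
At 17.0 m: (1.00/17.0)² = 0.003460, so 684.0 × 0.003460 = 2.367 mSv/h.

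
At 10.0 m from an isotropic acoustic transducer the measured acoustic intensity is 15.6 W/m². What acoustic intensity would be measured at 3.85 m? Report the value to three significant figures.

Intensity scales as (d₁/d₂)², so scaling from 10.0 m to 3.85 m:
(10.0/3.85)² = 6.747, so 15.6 × 6.747 = 105.3 W/m².

105 W/m²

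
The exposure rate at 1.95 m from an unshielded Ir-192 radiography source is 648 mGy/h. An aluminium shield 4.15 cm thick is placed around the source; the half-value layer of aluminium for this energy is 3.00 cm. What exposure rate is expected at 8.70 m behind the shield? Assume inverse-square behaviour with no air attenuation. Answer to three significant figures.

12.5 mGy/h

Distance alone: 648 × (1.95/8.70)² = 648 × 0.05024 = 32.56 mGy/h.
Shield: 4.15/3.00 = 1.383 half-value layers → attenuation 2^(−1.383) = 0.3834.
Combined: 32.56 × 0.3834 = 12.48 mGy/h.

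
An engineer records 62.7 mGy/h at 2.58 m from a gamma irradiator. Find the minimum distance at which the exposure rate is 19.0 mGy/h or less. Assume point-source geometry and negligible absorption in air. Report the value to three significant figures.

4.69 m

Intensity scales as (d₁/d₂)², so d₂ = d₁·√(I₁/I₂).
I₁/I₂ = 62.7/19.0 = 3.300, so d₂ = 2.58 × √3.300 = 4.687 m.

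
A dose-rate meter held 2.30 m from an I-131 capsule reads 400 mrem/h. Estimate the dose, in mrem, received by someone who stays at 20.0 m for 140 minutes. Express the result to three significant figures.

Since intensity falls as 1/r², rate at 20.0 m:
(2.30/20.0)² = 0.01322, so 400 × 0.01322 = 5.288 mrem/h.
Dose = rate × time = 5.288 mrem/h × 2.333 h = 12.34 mrem.

12.3 mrem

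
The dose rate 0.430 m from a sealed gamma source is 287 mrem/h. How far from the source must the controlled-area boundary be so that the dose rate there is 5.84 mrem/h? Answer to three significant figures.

3.01 m

Using I₁d₁² = I₂d₂², d₂ = d₁·√(I₁/I₂).
I₁/I₂ = 287/5.84 = 49.14, so d₂ = 0.430 × √49.14 = 3.014 m.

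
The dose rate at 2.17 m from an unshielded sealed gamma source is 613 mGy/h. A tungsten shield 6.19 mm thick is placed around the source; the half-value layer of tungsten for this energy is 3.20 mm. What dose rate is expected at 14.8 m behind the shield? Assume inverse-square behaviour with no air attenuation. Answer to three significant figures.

3.45 mGy/h

Distance alone: (2.17/14.8)² = 0.02150, so 613 × 0.02150 = 13.18 mGy/h.
Shield: 6.19/3.20 = 1.934 half-value layers → attenuation 2^(−1.934) = 0.2617.
Combined: 13.18 × 0.2617 = 3.449 mGy/h.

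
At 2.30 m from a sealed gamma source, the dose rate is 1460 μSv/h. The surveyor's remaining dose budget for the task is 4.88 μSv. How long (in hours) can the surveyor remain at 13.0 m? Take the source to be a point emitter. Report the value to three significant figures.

0.107 h

Applying the 1/r² law, rate at 13.0 m:
1460 × (2.30/13.0)² = 1460 × 0.03130 = 45.70 μSv/h.
Stay time = 4.88 μSv ÷ 45.70 μSv/h = 0.1068 h.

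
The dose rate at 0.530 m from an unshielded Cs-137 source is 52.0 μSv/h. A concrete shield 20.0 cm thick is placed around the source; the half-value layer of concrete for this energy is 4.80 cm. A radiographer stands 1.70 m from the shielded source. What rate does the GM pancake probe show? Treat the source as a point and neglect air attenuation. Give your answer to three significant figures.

Distance alone: (0.530/1.70)² = 0.09720, so 52.0 × 0.09720 = 5.054 μSv/h.
Shield: 20.0/4.80 = 4.167 half-value layers → attenuation 2^(−4.167) = 0.05567.
Combined: 5.054 × 0.05567 = 0.2814 μSv/h.

0.281 μSv/h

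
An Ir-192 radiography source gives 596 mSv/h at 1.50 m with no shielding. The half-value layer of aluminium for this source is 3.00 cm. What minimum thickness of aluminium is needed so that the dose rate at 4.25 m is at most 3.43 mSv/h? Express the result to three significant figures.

13.3 cm

At 4.25 m, distance alone gives (1.50/4.25)² = 0.1246, so 596 × 0.1246 = 74.26 mSv/h.
Further attenuation needed: 74.26/3.43 = 21.65.
n = log₂(21.65) = 4.436 half-value layers.
Thickness = 4.436 × 3.00 cm = 13.31 cm.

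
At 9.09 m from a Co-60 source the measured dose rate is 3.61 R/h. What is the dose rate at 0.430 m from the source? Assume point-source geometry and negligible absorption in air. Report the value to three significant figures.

1610 R/h

By the inverse-square law, scaling from 9.09 m to 0.430 m:
(9.09/0.430)² = 446.9, so 3.61 × 446.9 = 1613 R/h.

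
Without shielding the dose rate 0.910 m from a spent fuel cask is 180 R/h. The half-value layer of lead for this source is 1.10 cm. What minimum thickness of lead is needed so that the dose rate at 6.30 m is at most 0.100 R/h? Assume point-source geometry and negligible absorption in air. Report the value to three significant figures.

At 6.30 m, distance alone gives 180 × (0.910/6.30)² = 180 × 0.02086 = 3.755 R/h.
Further attenuation needed: 3.755/0.100 = 37.55.
n = log₂(37.55) = 5.231 half-value layers.
Thickness = 5.231 × 1.10 cm = 5.754 cm.

5.75 cm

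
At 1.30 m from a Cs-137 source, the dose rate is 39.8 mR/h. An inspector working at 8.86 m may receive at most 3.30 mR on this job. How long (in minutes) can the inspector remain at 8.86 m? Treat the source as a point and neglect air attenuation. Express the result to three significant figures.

231 min

Using I₁d₁² = I₂d₂², rate at 8.86 m:
(1.30/8.86)² = 0.02153, so 39.8 × 0.02153 = 0.8569 mR/h.
Stay time = 3.30 mR ÷ 0.8569 mR/h = 3.851 h = 231.1 min.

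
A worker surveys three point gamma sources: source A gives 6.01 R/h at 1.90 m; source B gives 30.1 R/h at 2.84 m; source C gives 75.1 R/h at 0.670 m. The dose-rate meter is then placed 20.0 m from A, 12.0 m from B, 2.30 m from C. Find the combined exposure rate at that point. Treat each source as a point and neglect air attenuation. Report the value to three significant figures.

8.11 R/h

By superposition, sum each source's inverse-square contribution:
A: 6.01 × (1.90/20.0)² = 0.05424 R/h
B: 30.1 × (2.84/12.0)² = 1.686 R/h
C: 75.1 × (0.670/2.30)² = 6.373 R/h
Total = 0.05424 + 1.686 + 6.373 = 8.113 R/h.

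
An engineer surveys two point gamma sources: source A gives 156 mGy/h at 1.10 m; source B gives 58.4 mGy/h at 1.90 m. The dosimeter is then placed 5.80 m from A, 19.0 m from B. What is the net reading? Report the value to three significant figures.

6.20 mGy/h

Each source contributes Iᵢ·(dᵢ/rᵢ)²; contributions add.
A: 156 × (1.10/5.80)² = 5.611 mGy/h
B: 58.4 × (1.90/19.0)² = 0.5840 mGy/h
Total = 5.611 + 0.5840 = 6.195 mGy/h.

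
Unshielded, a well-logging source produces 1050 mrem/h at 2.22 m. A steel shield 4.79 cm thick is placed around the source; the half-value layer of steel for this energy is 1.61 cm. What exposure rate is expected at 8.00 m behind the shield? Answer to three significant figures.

10.3 mrem/h

Distance alone: 1050 × (2.22/8.00)² = 1050 × 0.07701 = 80.86 mrem/h.
Shield: 4.79/1.61 = 2.975 half-value layers → attenuation 2^(−2.975) = 0.1272.
Combined: 80.86 × 0.1272 = 10.29 mrem/h.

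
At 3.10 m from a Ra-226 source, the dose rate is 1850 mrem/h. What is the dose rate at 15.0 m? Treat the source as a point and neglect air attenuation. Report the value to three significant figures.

Intensity scales as (d₁/d₂)², so the rate at 15.0 m is
1850 × (3.10/15.0)² = 1850 × 0.04271 = 79.01 mrem/h.

79.0 mrem/h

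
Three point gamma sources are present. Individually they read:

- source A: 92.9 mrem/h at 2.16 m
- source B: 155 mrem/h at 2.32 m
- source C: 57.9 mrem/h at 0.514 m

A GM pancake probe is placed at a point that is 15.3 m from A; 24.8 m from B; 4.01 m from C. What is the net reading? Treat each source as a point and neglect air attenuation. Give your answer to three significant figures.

4.16 mrem/h

Each source contributes Iᵢ·(dᵢ/rᵢ)²; contributions add.
A: 92.9 × (2.16/15.3)² = 1.852 mrem/h
B: 155 × (2.32/24.8)² = 1.356 mrem/h
C: 57.9 × (0.514/4.01)² = 0.9513 mrem/h
Total = 1.852 + 1.356 + 0.9513 = 4.159 mrem/h.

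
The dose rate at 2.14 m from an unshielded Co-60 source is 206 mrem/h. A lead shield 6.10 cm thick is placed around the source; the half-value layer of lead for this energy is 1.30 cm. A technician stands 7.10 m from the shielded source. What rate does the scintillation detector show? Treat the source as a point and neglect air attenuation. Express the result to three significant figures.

Distance alone: (2.14/7.10)² = 0.09085, so 206 × 0.09085 = 18.72 mrem/h.
Shield: 6.10/1.30 = 4.692 half-value layers → attenuation 2^(−4.692) = 0.03869.
Combined: 18.72 × 0.03869 = 0.7243 mrem/h.

0.724 mrem/h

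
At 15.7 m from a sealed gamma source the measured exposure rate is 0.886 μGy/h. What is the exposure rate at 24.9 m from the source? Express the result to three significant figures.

By the inverse-square law, scaling from 15.7 m to 24.9 m:
(15.7/24.9)² = 0.3976, so 0.886 × 0.3976 = 0.3523 μGy/h.

0.352 μGy/h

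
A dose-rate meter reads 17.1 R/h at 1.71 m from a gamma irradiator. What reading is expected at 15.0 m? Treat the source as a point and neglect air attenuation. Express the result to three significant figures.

Using I₁d₁² = I₂d₂², the rate at 15.0 m is
17.1 × (1.71/15.0)² = 17.1 × 0.01300 = 0.2223 R/h.

0.222 R/h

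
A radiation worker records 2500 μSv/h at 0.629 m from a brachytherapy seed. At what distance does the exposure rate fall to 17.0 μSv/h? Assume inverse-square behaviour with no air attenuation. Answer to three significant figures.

Applying the 1/r² law, d₂ = d₁·√(I₁/I₂).
I₁/I₂ = 2500/17.0 = 147.1, so d₂ = 0.629 × √147.1 = 7.629 m.

7.63 m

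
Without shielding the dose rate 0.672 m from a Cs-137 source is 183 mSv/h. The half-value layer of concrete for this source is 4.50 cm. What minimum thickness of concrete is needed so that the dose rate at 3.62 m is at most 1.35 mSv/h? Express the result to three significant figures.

10.0 cm

At 3.62 m, distance alone gives (0.672/3.62)² = 0.03446, so 183 × 0.03446 = 6.306 mSv/h.
Further attenuation needed: 6.306/1.35 = 4.671.
n = log₂(4.671) = 2.224 half-value layers.
Thickness = 2.224 × 4.50 cm = 10.01 cm.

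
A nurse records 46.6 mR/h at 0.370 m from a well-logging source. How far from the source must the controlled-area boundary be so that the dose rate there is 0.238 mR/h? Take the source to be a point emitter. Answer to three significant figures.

Applying the 1/r² law, d₂ = d₁·√(I₁/I₂).
I₁/I₂ = 46.6/0.238 = 195.8, so d₂ = 0.370 × √195.8 = 5.177 m.

5.18 m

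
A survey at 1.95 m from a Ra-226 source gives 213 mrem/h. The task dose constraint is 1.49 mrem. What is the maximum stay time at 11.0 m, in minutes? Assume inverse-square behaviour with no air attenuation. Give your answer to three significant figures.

13.4 min

Using I₁d₁² = I₂d₂², rate at 11.0 m:
213 × (1.95/11.0)² = 213 × 0.03143 = 6.695 mrem/h.
Stay time = 1.49 mrem ÷ 6.695 mrem/h = 0.2226 h = 13.36 min.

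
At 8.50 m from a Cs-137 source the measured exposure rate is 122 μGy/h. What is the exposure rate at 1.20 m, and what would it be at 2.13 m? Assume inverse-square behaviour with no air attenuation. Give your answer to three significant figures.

6120 μGy/h; 1940 μGy/h

Intensity scales as (d₁/d₂)², so
At 1.20 m: 122 × (8.50/1.20)² = 122 × 50.17 = 6121 μGy/h
At 2.13 m: 6121 × (1.20/2.13)² = 6121 × 0.3174 = 1943 μGy/h.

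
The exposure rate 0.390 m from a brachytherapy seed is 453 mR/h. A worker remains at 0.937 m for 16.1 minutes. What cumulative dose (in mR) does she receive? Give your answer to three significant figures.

Intensity scales as (d₁/d₂)², so rate at 0.937 m:
(0.390/0.937)² = 0.1732, so 453 × 0.1732 = 78.46 mR/h.
Dose = rate × time = 78.46 mR/h × 0.2683 h = 21.05 mR.

21.1 mR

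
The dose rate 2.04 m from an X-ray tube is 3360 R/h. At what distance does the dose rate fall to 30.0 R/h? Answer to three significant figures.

Since intensity falls as 1/r², d₂ = d₁·√(I₁/I₂).
I₁/I₂ = 3360/30.0 = 112.0, so d₂ = 2.04 × √112.0 = 21.59 m.

21.6 m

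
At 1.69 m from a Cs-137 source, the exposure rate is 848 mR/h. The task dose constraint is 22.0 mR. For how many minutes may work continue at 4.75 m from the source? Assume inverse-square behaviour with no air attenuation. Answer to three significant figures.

12.3 min

Applying the 1/r² law, rate at 4.75 m:
848 × (1.69/4.75)² = 848 × 0.1266 = 107.4 mR/h.
Stay time = 22.0 mR ÷ 107.4 mR/h = 0.2048 h = 12.29 min.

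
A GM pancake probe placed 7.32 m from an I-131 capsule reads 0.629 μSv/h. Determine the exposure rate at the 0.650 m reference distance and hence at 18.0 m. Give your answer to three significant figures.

Intensity scales as (d₁/d₂)², so
At 0.650 m: 0.629 × (7.32/0.650)² = 0.629 × 126.8 = 79.76 μSv/h
At 18.0 m: (0.650/18.0)² = 0.001304, so 79.76 × 0.001304 = 0.1040 μSv/h.

79.8 μSv/h; 0.104 μSv/h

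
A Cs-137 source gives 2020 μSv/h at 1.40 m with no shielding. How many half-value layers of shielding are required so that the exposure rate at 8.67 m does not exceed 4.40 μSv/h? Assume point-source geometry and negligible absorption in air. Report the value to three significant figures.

3.58 half-value layers

At 8.67 m, distance alone gives 2020 × (1.40/8.67)² = 2020 × 0.02607 = 52.66 μSv/h.
Further attenuation needed: 52.66/4.40 = 11.97.
n = log₂(11.97) = 3.581 half-value layers.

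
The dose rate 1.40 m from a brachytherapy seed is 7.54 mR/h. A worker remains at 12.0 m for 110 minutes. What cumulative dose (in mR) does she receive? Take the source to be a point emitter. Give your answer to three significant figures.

0.188 mR

Using I₁d₁² = I₂d₂², rate at 12.0 m:
(1.40/12.0)² = 0.01361, so 7.54 × 0.01361 = 0.1026 mR/h.
Dose = rate × time = 0.1026 mR/h × 1.833 h = 0.1881 mR.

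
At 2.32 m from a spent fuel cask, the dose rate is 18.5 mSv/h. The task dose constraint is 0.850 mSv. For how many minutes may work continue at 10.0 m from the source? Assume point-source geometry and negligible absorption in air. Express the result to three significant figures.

51.2 min

Intensity scales as (d₁/d₂)², so rate at 10.0 m:
(2.32/10.0)² = 0.05382, so 18.5 × 0.05382 = 0.9957 mSv/h.
Stay time = 0.850 mSv ÷ 0.9957 mSv/h = 0.8537 h = 51.22 min.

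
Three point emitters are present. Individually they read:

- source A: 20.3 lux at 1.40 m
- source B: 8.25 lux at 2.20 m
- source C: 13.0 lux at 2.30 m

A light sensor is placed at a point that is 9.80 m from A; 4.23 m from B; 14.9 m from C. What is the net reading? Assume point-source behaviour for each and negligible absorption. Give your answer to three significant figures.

2.96 lux

Each source contributes Iᵢ·(dᵢ/rᵢ)²; contributions add.
A: 20.3 × (1.40/9.80)² = 0.4143 lux
B: 8.25 × (2.20/4.23)² = 2.232 lux
C: 13.0 × (2.30/14.9)² = 0.3098 lux
Total = 0.4143 + 2.232 + 0.3098 = 2.956 lux.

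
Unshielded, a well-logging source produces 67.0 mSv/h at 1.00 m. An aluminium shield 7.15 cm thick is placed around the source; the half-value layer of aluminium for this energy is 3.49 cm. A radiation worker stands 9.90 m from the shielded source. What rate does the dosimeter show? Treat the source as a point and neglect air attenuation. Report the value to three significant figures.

Distance alone: (1.00/9.90)² = 0.01020, so 67.0 × 0.01020 = 0.6834 mSv/h.
Shield: 7.15/3.49 = 2.049 half-value layers → attenuation 2^(−2.049) = 0.2417.
Combined: 0.6834 × 0.2417 = 0.1652 mSv/h.

0.165 mSv/h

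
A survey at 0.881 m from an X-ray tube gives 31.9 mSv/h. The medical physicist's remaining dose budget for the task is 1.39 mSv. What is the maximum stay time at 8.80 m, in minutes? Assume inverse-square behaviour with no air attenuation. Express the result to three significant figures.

Using I₁d₁² = I₂d₂², rate at 8.80 m:
31.9 × (0.881/8.80)² = 31.9 × 0.01002 = 0.3196 mSv/h.
Stay time = 1.39 mSv ÷ 0.3196 mSv/h = 4.349 h = 260.9 min.

261 min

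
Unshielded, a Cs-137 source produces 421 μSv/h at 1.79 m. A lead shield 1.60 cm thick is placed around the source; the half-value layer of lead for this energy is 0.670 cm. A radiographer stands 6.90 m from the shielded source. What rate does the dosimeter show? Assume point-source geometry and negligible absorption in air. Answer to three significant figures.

5.41 μSv/h

Distance alone: 421 × (1.79/6.90)² = 421 × 0.06730 = 28.33 μSv/h.
Shield: 1.60/0.670 = 2.388 half-value layers → attenuation 2^(−2.388) = 0.1910.
Combined: 28.33 × 0.1910 = 5.411 μSv/h.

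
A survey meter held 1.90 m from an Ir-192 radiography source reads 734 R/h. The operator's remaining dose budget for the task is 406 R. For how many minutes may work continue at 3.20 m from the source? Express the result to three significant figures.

Intensity scales as (d₁/d₂)², so rate at 3.20 m:
(1.90/3.20)² = 0.3525, so 734 × 0.3525 = 258.7 R/h.
Stay time = 406 R ÷ 258.7 R/h = 1.569 h = 94.14 min.

94.1 min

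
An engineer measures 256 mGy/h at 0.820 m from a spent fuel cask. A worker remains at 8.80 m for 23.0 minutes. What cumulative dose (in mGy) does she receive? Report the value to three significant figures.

0.852 mGy

Using I₁d₁² = I₂d₂², rate at 8.80 m:
256 × (0.820/8.80)² = 256 × 0.008683 = 2.223 mGy/h.
Dose = rate × time = 2.223 mGy/h × 0.3833 h = 0.8521 mGy.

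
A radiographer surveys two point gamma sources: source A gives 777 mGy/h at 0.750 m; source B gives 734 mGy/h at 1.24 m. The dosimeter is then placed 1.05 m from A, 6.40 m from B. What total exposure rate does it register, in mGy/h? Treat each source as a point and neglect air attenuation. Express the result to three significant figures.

424 mGy/h

By superposition, sum each source's inverse-square contribution:
A: 777 × (0.750/1.05)² = 396.4 mGy/h
B: 734 × (1.24/6.40)² = 27.55 mGy/h
Total = 396.4 + 27.55 = 423.9 mGy/h.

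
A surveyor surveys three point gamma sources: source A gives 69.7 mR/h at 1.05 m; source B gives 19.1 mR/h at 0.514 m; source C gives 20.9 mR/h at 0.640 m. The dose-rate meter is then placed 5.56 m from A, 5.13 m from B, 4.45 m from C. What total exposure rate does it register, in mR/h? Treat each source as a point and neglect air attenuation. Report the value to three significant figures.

3.11 mR/h

Each source contributes Iᵢ·(dᵢ/rᵢ)²; contributions add.
A: 69.7 × (1.05/5.56)² = 2.486 mR/h
B: 19.1 × (0.514/5.13)² = 0.1917 mR/h
C: 20.9 × (0.640/4.45)² = 0.4323 mR/h
Total = 2.486 + 0.1917 + 0.4323 = 3.110 mR/h.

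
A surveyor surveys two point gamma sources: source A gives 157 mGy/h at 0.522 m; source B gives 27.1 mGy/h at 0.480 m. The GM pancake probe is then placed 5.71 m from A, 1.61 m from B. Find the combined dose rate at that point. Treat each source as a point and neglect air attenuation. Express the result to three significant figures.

Each source contributes Iᵢ·(dᵢ/rᵢ)²; contributions add.
A: 157 × (0.522/5.71)² = 1.312 mGy/h
B: 27.1 × (0.480/1.61)² = 2.409 mGy/h
Total = 1.312 + 2.409 = 3.721 mGy/h.

3.72 mGy/h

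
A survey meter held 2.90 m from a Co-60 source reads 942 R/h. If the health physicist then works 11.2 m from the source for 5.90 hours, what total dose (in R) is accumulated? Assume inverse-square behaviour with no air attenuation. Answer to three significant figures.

By the inverse-square law, rate at 11.2 m:
942 × (2.90/11.2)² = 942 × 0.06704 = 63.15 R/h.
Dose = rate × time = 63.15 R/h × 5.900 h = 372.6 R.

373 R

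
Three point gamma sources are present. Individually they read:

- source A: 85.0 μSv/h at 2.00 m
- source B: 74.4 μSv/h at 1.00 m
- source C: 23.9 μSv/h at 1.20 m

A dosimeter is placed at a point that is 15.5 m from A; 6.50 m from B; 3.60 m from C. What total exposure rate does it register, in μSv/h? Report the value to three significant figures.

Each source contributes Iᵢ·(dᵢ/rᵢ)²; contributions add.
A: 85.0 × (2.00/15.5)² = 1.415 μSv/h
B: 74.4 × (1.00/6.50)² = 1.761 μSv/h
C: 23.9 × (1.20/3.60)² = 2.656 μSv/h
Total = 1.415 + 1.761 + 2.656 = 5.832 μSv/h.

5.83 μSv/h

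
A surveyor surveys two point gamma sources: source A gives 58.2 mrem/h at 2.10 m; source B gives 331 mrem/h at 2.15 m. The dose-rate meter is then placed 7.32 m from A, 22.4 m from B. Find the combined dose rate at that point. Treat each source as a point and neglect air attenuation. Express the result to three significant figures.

Each source contributes Iᵢ·(dᵢ/rᵢ)²; contributions add.
A: 58.2 × (2.10/7.32)² = 4.790 mrem/h
B: 331 × (2.15/22.4)² = 3.049 mrem/h
Total = 4.790 + 3.049 = 7.839 mrem/h.

7.84 mrem/h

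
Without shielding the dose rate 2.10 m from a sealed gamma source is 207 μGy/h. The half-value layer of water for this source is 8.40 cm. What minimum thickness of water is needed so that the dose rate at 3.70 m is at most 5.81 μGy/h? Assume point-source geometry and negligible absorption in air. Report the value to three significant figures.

29.6 cm

At 3.70 m, distance alone gives (2.10/3.70)² = 0.3221, so 207 × 0.3221 = 66.67 μGy/h.
Further attenuation needed: 66.67/5.81 = 11.48.
n = log₂(11.48) = 3.521 half-value layers.
Thickness = 3.521 × 8.40 cm = 29.58 cm.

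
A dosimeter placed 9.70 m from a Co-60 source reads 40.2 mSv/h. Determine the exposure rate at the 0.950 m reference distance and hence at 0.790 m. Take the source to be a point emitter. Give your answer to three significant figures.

By the inverse-square law,
At 0.950 m: (9.70/0.950)² = 104.3, so 40.2 × 104.3 = 4193 mSv/h
At 0.790 m: (0.950/0.790)² = 1.446, so 4193 × 1.446 = 6063 mSv/h.

4190 mSv/h; 6060 mSv/h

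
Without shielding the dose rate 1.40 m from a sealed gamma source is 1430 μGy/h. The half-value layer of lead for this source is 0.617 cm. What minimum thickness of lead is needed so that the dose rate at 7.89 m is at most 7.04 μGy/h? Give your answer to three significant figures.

At 7.89 m, distance alone gives (1.40/7.89)² = 0.03148, so 1430 × 0.03148 = 45.02 μGy/h.
Further attenuation needed: 45.02/7.04 = 6.395.
n = log₂(6.395) = 2.677 half-value layers.
Thickness = 2.677 × 0.617 cm = 1.652 cm.

1.65 cm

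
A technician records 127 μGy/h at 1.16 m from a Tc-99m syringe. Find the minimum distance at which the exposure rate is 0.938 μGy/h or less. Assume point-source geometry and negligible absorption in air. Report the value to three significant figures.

Using I₁d₁² = I₂d₂², d₂ = d₁·√(I₁/I₂).
I₁/I₂ = 127/0.938 = 135.4, so d₂ = 1.16 × √135.4 = 13.50 m.

13.5 m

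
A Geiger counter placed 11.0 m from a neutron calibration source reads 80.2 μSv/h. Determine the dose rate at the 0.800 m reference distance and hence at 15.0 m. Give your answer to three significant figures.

15200 μSv/h; 43.1 μSv/h

Using I₁d₁² = I₂d₂²,
At 0.800 m: (11.0/0.800)² = 189.1, so 80.2 × 189.1 = 15170 μSv/h
At 15.0 m: (0.800/15.0)² = 0.002844, so 15170 × 0.002844 = 43.14 μSv/h.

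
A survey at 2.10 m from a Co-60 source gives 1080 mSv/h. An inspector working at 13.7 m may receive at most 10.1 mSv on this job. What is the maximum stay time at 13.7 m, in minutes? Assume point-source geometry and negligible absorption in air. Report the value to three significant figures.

23.9 min

Since intensity falls as 1/r², rate at 13.7 m:
(2.10/13.7)² = 0.02350, so 1080 × 0.02350 = 25.38 mSv/h.
Stay time = 10.1 mSv ÷ 25.38 mSv/h = 0.3980 h = 23.88 min.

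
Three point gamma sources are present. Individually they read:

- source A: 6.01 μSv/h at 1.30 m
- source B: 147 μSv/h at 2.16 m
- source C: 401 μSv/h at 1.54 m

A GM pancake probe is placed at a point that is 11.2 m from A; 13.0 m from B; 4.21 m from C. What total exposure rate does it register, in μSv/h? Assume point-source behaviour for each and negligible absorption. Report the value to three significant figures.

57.8 μSv/h

By superposition, sum each source's inverse-square contribution:
A: 6.01 × (1.30/11.2)² = 0.08097 μSv/h
B: 147 × (2.16/13.0)² = 4.058 μSv/h
C: 401 × (1.54/4.21)² = 53.66 μSv/h
Total = 0.08097 + 4.058 + 53.66 = 57.80 μSv/h.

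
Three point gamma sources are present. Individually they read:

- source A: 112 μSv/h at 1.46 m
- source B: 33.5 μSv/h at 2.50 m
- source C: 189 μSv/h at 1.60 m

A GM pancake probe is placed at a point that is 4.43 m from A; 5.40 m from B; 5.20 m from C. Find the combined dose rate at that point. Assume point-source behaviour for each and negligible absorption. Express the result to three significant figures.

37.2 μSv/h

Each source contributes Iᵢ·(dᵢ/rᵢ)²; contributions add.
A: 112 × (1.46/4.43)² = 12.17 μSv/h
B: 33.5 × (2.50/5.40)² = 7.180 μSv/h
C: 189 × (1.60/5.20)² = 17.89 μSv/h
Total = 12.17 + 7.180 + 17.89 = 37.24 μSv/h.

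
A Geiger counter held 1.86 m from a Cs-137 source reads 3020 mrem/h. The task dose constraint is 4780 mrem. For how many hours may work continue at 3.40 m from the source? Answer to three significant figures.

By the inverse-square law, rate at 3.40 m:
3020 × (1.86/3.40)² = 3020 × 0.2993 = 903.9 mrem/h.
Stay time = 4780 mrem ÷ 903.9 mrem/h = 5.288 h.

5.29 h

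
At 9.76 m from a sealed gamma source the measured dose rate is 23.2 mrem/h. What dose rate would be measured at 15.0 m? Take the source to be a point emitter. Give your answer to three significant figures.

9.82 mrem/h

Since intensity falls as 1/r², scaling from 9.76 m to 15.0 m:
23.2 × (9.76/15.0)² = 23.2 × 0.4234 = 9.823 mrem/h.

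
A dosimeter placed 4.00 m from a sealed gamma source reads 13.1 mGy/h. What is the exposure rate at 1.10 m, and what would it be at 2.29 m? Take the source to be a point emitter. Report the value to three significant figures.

Using I₁d₁² = I₂d₂²,
At 1.10 m: (4.00/1.10)² = 13.22, so 13.1 × 13.22 = 173.2 mGy/h
At 2.29 m: (1.10/2.29)² = 0.2307, so 173.2 × 0.2307 = 39.96 mGy/h.

173 mGy/h; 40.0 mGy/h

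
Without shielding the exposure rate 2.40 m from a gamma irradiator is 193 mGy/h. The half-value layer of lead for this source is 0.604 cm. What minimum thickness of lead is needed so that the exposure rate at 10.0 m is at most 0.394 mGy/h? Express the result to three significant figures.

2.91 cm

At 10.0 m, distance alone gives (2.40/10.0)² = 0.05760, so 193 × 0.05760 = 11.12 mGy/h.
Further attenuation needed: 11.12/0.394 = 28.22.
n = log₂(28.22) = 4.819 half-value layers.
Thickness = 4.819 × 0.604 cm = 2.911 cm.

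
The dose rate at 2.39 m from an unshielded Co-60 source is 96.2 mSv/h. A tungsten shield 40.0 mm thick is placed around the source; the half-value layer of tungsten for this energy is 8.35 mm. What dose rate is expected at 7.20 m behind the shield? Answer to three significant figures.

Distance alone: 96.2 × (2.39/7.20)² = 96.2 × 0.1102 = 10.60 mSv/h.
Shield: 40.0/8.35 = 4.790 half-value layers → attenuation 2^(−4.790) = 0.03615.
Combined: 10.60 × 0.03615 = 0.3832 mSv/h.

0.383 mSv/h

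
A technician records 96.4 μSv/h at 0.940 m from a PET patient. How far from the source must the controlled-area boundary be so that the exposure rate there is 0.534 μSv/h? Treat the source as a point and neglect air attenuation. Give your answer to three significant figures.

Intensity scales as (d₁/d₂)², so d₂ = d₁·√(I₁/I₂).
I₁/I₂ = 96.4/0.534 = 180.5, so d₂ = 0.940 × √180.5 = 12.63 m.

12.6 m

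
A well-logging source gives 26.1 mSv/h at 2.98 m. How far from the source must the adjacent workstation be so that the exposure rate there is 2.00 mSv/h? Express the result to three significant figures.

10.8 m

Using I₁d₁² = I₂d₂², d₂ = d₁·√(I₁/I₂).
I₁/I₂ = 26.1/2.00 = 13.05, so d₂ = 2.98 × √13.05 = 10.77 m.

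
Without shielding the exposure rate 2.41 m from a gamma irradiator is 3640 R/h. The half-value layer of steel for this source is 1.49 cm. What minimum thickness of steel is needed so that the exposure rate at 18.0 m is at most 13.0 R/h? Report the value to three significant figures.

At 18.0 m, distance alone gives (2.41/18.0)² = 0.01793, so 3640 × 0.01793 = 65.27 R/h.
Further attenuation needed: 65.27/13.0 = 5.021.
n = log₂(5.021) = 2.328 half-value layers.
Thickness = 2.328 × 1.49 cm = 3.469 cm.

3.47 cm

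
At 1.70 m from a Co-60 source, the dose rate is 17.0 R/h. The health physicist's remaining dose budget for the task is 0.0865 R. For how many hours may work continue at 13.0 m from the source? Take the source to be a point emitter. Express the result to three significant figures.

0.298 h

By the inverse-square law, rate at 13.0 m:
(1.70/13.0)² = 0.01710, so 17.0 × 0.01710 = 0.2907 R/h.
Stay time = 0.0865 R ÷ 0.2907 R/h = 0.2976 h.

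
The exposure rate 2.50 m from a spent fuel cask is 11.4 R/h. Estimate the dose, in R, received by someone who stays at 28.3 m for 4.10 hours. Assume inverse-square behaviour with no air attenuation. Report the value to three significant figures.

0.365 R

Using I₁d₁² = I₂d₂², rate at 28.3 m:
(2.50/28.3)² = 0.007804, so 11.4 × 0.007804 = 0.08897 R/h.
Dose = rate × time = 0.08897 R/h × 4.100 h = 0.3648 R.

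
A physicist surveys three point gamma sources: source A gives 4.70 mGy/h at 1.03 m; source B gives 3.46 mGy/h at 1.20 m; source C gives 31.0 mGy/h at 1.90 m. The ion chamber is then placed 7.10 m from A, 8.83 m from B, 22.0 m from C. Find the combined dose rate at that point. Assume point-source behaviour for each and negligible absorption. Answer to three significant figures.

0.394 mGy/h

Each source contributes Iᵢ·(dᵢ/rᵢ)²; contributions add.
A: 4.70 × (1.03/7.10)² = 0.09891 mGy/h
B: 3.46 × (1.20/8.83)² = 0.06390 mGy/h
C: 31.0 × (1.90/22.0)² = 0.2312 mGy/h
Total = 0.09891 + 0.06390 + 0.2312 = 0.3940 mGy/h.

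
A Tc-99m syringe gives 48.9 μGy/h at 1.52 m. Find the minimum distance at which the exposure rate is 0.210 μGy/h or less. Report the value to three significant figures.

23.2 m

Intensity scales as (d₁/d₂)², so d₂ = d₁·√(I₁/I₂).
I₁/I₂ = 48.9/0.210 = 232.9, so d₂ = 1.52 × √232.9 = 23.20 m.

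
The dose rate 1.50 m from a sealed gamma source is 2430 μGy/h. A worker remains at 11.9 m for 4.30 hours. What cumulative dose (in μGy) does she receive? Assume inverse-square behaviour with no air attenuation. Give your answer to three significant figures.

Applying the 1/r² law, rate at 11.9 m:
2430 × (1.50/11.9)² = 2430 × 0.01589 = 38.61 μGy/h.
Dose = rate × time = 38.61 μGy/h × 4.300 h = 166.0 μGy.

166 μGy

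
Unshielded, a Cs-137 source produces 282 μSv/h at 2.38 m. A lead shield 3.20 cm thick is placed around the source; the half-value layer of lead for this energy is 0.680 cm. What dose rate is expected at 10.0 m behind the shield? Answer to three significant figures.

Distance alone: 282 × (2.38/10.0)² = 282 × 0.05664 = 15.97 μSv/h.
Shield: 3.20/0.680 = 4.706 half-value layers → attenuation 2^(−4.706) = 0.03831.
Combined: 15.97 × 0.03831 = 0.6118 μSv/h.

0.612 μSv/h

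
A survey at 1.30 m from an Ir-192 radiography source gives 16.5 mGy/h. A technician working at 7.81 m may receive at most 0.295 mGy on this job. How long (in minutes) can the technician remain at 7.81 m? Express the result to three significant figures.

Using I₁d₁² = I₂d₂², rate at 7.81 m:
(1.30/7.81)² = 0.02771, so 16.5 × 0.02771 = 0.4572 mGy/h.
Stay time = 0.295 mGy ÷ 0.4572 mGy/h = 0.6452 h = 38.71 min.

38.7 min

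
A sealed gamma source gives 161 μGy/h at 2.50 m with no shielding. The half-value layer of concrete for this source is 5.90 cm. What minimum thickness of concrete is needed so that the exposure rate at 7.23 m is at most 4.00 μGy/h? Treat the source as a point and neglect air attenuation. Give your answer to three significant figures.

At 7.23 m, distance alone gives (2.50/7.23)² = 0.1196, so 161 × 0.1196 = 19.26 μGy/h.
Further attenuation needed: 19.26/4.00 = 4.815.
n = log₂(4.815) = 2.268 half-value layers.
Thickness = 2.268 × 5.90 cm = 13.38 cm.

13.4 cm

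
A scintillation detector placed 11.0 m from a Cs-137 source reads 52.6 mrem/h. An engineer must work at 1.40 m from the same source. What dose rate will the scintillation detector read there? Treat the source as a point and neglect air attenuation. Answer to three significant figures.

3250 mrem/h

By the inverse-square law, scaling from 11.0 m to 1.40 m:
(11.0/1.40)² = 61.73, so 52.6 × 61.73 = 3247 mrem/h.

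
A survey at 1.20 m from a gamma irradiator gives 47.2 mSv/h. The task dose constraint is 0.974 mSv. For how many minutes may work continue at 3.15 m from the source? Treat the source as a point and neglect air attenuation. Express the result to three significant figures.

Using I₁d₁² = I₂d₂², rate at 3.15 m:
47.2 × (1.20/3.15)² = 47.2 × 0.1451 = 6.849 mSv/h.
Stay time = 0.974 mSv ÷ 6.849 mSv/h = 0.1422 h = 8.532 min.

8.53 min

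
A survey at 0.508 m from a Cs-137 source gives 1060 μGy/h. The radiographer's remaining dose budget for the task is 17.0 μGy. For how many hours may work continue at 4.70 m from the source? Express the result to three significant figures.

1.37 h

Applying the 1/r² law, rate at 4.70 m:
(0.508/4.70)² = 0.01168, so 1060 × 0.01168 = 12.38 μGy/h.
Stay time = 17.0 μGy ÷ 12.38 μGy/h = 1.373 h.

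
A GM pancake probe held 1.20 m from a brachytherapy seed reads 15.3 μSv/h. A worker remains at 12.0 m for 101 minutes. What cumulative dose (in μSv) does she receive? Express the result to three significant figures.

Applying the 1/r² law, rate at 12.0 m:
(1.20/12.0)² = 0.01000, so 15.3 × 0.01000 = 0.1530 μSv/h.
Dose = rate × time = 0.1530 μSv/h × 1.683 h = 0.2575 μSv.

0.258 μSv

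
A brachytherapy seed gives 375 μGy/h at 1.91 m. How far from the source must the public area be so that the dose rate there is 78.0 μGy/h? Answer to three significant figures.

4.19 m

Applying the 1/r² law, d₂ = d₁·√(I₁/I₂).
I₁/I₂ = 375/78.0 = 4.808, so d₂ = 1.91 × √4.808 = 4.188 m.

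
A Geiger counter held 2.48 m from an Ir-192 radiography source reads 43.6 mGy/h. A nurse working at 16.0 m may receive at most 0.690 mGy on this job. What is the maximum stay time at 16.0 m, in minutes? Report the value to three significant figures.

Intensity scales as (d₁/d₂)², so rate at 16.0 m:
(2.48/16.0)² = 0.02403, so 43.6 × 0.02403 = 1.048 mGy/h.
Stay time = 0.690 mGy ÷ 1.048 mGy/h = 0.6584 h = 39.50 min.

39.5 min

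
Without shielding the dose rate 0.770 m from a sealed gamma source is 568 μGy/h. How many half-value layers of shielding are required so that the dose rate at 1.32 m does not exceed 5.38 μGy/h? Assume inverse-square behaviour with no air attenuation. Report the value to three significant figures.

5.17 half-value layers

At 1.32 m, distance alone gives 568 × (0.770/1.32)² = 568 × 0.3403 = 193.3 μGy/h.
Further attenuation needed: 193.3/5.38 = 35.93.
n = log₂(35.93) = 5.167 half-value layers.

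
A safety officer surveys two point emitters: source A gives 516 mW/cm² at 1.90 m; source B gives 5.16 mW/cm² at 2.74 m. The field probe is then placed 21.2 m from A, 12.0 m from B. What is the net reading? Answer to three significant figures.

Each source contributes Iᵢ·(dᵢ/rᵢ)²; contributions add.
A: 516 × (1.90/21.2)² = 4.145 mW/cm²
B: 5.16 × (2.74/12.0)² = 0.2690 mW/cm²
Total = 4.145 + 0.2690 = 4.414 mW/cm².

4.41 mW/cm²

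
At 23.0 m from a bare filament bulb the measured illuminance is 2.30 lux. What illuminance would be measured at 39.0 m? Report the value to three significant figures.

0.800 lux

Applying the 1/r² law, scaling from 23.0 m to 39.0 m:
(23.0/39.0)² = 0.3478, so 2.30 × 0.3478 = 0.7999 lux.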